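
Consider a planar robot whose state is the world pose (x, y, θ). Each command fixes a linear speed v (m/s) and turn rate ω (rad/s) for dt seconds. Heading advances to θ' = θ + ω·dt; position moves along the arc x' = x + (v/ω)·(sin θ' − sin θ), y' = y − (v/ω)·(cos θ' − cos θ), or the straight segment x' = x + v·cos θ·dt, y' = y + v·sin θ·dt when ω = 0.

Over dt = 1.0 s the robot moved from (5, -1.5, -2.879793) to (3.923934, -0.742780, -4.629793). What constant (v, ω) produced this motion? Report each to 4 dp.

Δθ = -4.629793 − -2.879793 = -1.750000
ω = Δθ/dt = -1.750000/1.0 = -1.7500
R = Δx/(sin θ' − sin θ) = -0.8571
v = R·ω = -0.8571·-1.7500 = 1.5000

v = 1.5000, ω = -1.7500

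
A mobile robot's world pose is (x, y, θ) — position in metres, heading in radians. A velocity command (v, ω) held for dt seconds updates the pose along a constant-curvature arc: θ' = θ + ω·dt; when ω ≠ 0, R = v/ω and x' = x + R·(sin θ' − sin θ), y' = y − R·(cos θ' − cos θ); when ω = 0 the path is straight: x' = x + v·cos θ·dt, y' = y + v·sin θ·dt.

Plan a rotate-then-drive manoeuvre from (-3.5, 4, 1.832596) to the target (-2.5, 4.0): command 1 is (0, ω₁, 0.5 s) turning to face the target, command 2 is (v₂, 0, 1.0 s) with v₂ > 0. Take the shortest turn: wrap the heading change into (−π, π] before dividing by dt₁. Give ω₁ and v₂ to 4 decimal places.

heading to target = atan2(4−4, -2.5−-3.5) = 0.0000
Δθ = wrap(0.0000 − 1.8326) = -1.8326; ω₁ = Δθ/dt₁ = -3.6652
distance = √((-2.5−-3.5)² + (4−4)²) = 1.0000; v₂ = distance/dt₂ = 1.0000

ω₁ = -3.6652, v₂ = 1.0000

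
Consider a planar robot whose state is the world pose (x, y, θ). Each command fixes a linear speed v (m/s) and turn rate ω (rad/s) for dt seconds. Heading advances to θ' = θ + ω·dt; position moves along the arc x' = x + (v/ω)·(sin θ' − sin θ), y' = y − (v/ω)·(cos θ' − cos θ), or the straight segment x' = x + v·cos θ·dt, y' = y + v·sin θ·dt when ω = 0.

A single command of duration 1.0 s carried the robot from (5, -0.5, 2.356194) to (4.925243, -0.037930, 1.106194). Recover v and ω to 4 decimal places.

v = 0.5000, ω = -1.2500

Δθ = 1.106194 − 2.356194 = -1.250000
ω = Δθ/dt = -1.250000/1.0 = -1.2500
R = −Δy/(cos θ' − cos θ) = -0.4000
v = R·ω = -0.4000·-1.2500 = 0.5000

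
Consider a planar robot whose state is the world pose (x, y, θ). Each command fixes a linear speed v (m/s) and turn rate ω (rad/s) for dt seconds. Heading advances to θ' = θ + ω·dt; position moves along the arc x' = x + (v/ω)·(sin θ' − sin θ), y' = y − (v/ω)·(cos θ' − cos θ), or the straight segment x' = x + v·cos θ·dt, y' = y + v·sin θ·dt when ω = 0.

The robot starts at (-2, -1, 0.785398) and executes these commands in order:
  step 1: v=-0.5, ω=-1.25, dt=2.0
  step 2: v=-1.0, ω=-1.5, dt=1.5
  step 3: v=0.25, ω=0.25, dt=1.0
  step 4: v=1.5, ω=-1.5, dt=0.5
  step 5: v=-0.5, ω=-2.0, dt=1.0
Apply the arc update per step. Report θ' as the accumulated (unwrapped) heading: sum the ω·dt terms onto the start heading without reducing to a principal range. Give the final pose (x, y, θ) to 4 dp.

step 1: θ'=-1.7146 (R=0.4000) → pose (-2.6787, -0.6598, -1.7146)
step 2: θ'=-3.9646 (R=0.6667) → pose (-1.5301, -0.3020, -3.9646)
step 3: θ'=-3.7146 (R=1.0000) → pose (-1.7212, -0.1418, -3.7146)
step 4: θ'=-4.4646 (R=-1.0000) → pose (-2.1485, 0.4532, -4.4646)
step 5: θ'=-6.4646 (R=0.2500) → pose (-2.4359, 0.1460, -6.4646)

(-2.4359, 0.1460, -6.4646)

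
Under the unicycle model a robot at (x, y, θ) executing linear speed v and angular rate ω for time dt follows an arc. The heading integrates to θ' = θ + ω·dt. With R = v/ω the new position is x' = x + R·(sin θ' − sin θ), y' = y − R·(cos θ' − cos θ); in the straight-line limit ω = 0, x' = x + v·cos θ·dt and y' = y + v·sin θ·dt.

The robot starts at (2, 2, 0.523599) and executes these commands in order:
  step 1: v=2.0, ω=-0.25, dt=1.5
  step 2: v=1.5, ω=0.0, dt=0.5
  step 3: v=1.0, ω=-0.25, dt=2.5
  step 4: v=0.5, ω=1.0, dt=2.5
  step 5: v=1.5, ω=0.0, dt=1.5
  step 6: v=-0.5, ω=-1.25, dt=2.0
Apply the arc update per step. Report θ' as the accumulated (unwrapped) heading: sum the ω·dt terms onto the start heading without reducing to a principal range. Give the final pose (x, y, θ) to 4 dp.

(7.1353, 4.8492, -0.4764)

step 1: θ'=0.1486 (R=-8.0000) → pose (4.8156, 2.9836, 0.1486)
step 2: θ'=0.1486 (straight) → pose (5.5573, 3.0947, 0.1486)
step 3: θ'=-0.4764 (R=-4.0000) → pose (7.9839, 2.6934, -0.4764)
step 4: θ'=2.0236 (R=0.5000) → pose (8.6628, 3.3564, 2.0236)
step 5: θ'=2.0236 (straight) → pose (7.6784, 5.3797, 2.0236)
step 6: θ'=-0.4764 (R=0.4000) → pose (7.1353, 4.8492, -0.4764)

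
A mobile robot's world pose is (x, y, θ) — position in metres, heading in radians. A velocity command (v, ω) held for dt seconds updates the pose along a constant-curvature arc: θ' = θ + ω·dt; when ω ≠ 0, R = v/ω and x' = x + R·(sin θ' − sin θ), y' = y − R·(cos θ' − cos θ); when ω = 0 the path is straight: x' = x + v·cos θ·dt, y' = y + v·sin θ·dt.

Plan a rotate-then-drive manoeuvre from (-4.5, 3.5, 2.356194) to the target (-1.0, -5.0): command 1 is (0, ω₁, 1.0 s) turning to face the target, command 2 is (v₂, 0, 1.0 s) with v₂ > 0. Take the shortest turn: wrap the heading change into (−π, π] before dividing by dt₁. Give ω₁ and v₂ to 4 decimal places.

heading to target = atan2(-5−3.5, -1−-4.5) = -1.1802
Δθ = wrap(-1.1802 − 2.3562) = 2.7468; ω₁ = Δθ/dt₁ = 2.7468
distance = √((-1−-4.5)² + (-5−3.5)²) = 9.1924; v₂ = distance/dt₂ = 9.1924

ω₁ = 2.7468, v₂ = 9.1924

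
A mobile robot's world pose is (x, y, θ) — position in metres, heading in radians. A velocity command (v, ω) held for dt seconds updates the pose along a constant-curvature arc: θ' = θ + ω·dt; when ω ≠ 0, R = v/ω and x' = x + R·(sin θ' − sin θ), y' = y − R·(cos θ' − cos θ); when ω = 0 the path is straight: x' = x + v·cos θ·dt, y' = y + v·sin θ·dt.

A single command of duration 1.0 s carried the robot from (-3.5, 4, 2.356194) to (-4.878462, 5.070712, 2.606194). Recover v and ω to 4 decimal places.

Δθ = 2.606194 − 2.356194 = 0.250000
ω = Δθ/dt = 0.250000/1.0 = 0.2500
R = Δx/(sin θ' − sin θ) = 7.0000
v = R·ω = 7.0000·0.2500 = 1.7500

v = 1.7500, ω = 0.2500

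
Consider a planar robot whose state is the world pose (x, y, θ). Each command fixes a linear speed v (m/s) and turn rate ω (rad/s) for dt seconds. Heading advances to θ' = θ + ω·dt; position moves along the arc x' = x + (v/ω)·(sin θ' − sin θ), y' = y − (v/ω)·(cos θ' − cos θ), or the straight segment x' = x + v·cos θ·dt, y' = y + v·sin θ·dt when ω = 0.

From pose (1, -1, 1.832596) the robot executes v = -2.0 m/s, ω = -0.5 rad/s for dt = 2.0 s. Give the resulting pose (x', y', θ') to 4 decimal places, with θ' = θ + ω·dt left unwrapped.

θ' = 1.8326 + -0.5·2.0 = 0.8326
R = v/ω = -2.0/-0.5 = 4.0000
x' = 1 + 4.0000·(sin 0.8326 − sin 1.8326) = 0.0950
y' = -1 − 4.0000·(cos 0.8326 − cos 1.8326) = -4.7271

(0.0950, -4.7271, 0.8326)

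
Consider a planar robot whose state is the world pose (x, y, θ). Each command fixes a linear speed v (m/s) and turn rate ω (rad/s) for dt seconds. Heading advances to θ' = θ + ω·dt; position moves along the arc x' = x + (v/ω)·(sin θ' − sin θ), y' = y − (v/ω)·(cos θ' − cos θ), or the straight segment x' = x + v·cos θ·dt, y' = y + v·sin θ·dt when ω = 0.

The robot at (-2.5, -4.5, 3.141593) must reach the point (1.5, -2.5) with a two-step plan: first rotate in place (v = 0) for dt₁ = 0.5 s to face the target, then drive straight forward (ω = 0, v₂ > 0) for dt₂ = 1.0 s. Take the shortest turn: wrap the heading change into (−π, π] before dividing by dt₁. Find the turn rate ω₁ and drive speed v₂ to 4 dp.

heading to target = atan2(-2.5−-4.5, 1.5−-2.5) = 0.4636
Δθ = wrap(0.4636 − 3.1416) = -2.6779; ω₁ = Δθ/dt₁ = -5.3559
distance = √((1.5−-2.5)² + (-2.5−-4.5)²) = 4.4721; v₂ = distance/dt₂ = 4.4721

ω₁ = -5.3559, v₂ = 4.4721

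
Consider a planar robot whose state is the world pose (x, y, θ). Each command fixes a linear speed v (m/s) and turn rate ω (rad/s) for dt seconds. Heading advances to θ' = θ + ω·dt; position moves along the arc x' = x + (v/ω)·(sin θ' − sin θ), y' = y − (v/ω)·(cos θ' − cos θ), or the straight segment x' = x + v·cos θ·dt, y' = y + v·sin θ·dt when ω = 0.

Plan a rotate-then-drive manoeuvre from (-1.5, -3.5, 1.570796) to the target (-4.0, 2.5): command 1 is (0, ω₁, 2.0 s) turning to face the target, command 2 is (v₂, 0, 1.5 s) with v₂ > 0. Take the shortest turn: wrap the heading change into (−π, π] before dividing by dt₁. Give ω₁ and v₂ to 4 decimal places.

heading to target = atan2(2.5−-3.5, -4−-1.5) = 1.9656
Δθ = wrap(1.9656 − 1.5708) = 0.3948; ω₁ = Δθ/dt₁ = 0.1974
distance = √((-4−-1.5)² + (2.5−-3.5)²) = 6.5000; v₂ = distance/dt₂ = 4.3333

ω₁ = 0.1974, v₂ = 4.3333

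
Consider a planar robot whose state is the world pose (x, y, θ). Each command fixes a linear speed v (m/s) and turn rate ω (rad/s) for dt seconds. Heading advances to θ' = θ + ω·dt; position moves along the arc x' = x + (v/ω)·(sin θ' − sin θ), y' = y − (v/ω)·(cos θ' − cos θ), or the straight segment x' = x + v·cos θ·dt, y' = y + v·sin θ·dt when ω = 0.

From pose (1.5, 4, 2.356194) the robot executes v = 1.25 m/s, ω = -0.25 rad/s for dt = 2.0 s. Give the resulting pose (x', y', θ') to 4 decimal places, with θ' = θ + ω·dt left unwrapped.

θ' = 2.3562 + -0.25·2.0 = 1.8562
R = v/ω = 1.25/-0.25 = -5.0000
x' = 1.5 + -5.0000·(sin 1.8562 − sin 2.3562) = 0.2378
y' = 4 − -5.0000·(cos 1.8562 − cos 2.3562) = 6.1278

(0.2378, 6.1278, 1.8562)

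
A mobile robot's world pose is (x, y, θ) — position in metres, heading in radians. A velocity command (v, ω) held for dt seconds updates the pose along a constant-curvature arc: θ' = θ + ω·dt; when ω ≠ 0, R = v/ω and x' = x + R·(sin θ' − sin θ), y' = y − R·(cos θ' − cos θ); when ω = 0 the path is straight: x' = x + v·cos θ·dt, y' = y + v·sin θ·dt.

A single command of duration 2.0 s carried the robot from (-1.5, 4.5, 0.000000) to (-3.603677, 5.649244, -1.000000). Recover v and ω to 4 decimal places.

v = -1.2500, ω = -0.5000

Δθ = -1.000000 − 0.000000 = -1.000000
ω = Δθ/dt = -1.000000/2.0 = -0.5000
R = Δx/(sin θ' − sin θ) = 2.5000
v = R·ω = 2.5000·-0.5000 = -1.2500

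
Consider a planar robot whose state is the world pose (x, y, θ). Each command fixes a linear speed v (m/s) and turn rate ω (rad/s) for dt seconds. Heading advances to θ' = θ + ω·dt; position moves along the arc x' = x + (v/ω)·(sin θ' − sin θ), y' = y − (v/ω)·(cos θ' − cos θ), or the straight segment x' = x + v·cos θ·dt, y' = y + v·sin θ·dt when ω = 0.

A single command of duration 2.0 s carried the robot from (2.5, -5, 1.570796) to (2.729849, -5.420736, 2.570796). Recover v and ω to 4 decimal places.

Δθ = 2.570796 − 1.570796 = 1.000000
ω = Δθ/dt = 1.000000/2.0 = 0.5000
R = −Δy/(cos θ' − cos θ) = -0.5000
v = R·ω = -0.5000·0.5000 = -0.2500

v = -0.2500, ω = 0.5000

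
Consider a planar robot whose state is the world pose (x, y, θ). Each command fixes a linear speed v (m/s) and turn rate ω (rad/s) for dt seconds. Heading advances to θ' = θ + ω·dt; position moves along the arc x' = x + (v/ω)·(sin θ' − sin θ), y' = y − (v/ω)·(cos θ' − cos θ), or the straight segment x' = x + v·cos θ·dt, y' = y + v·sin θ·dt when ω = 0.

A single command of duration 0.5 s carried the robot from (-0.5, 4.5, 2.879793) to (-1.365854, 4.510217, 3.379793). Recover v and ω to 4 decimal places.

Δθ = 3.379793 − 2.879793 = 0.500000
ω = Δθ/dt = 0.500000/0.5 = 1.0000
R = Δx/(sin θ' − sin θ) = 1.7500
v = R·ω = 1.7500·1.0000 = 1.7500

v = 1.7500, ω = 1.0000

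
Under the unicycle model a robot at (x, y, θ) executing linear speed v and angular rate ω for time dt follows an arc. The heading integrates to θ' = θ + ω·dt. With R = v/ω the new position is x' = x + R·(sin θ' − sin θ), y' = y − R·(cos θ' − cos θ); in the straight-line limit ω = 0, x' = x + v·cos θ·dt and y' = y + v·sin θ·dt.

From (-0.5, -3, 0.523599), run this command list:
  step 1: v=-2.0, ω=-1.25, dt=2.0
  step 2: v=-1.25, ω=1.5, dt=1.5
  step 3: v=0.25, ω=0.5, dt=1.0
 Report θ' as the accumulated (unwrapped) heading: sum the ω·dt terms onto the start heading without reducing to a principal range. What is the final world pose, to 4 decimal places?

(-3.5468, 0.2718, 0.7736)

step 1: θ'=-1.9764 (R=1.6000) → pose (-2.7702, -0.9830, -1.9764)
step 2: θ'=0.2736 (R=-0.8333) → pose (-3.7611, 0.1481, 0.2736)
step 3: θ'=0.7736 (R=0.5000) → pose (-3.5468, 0.2718, 0.7736)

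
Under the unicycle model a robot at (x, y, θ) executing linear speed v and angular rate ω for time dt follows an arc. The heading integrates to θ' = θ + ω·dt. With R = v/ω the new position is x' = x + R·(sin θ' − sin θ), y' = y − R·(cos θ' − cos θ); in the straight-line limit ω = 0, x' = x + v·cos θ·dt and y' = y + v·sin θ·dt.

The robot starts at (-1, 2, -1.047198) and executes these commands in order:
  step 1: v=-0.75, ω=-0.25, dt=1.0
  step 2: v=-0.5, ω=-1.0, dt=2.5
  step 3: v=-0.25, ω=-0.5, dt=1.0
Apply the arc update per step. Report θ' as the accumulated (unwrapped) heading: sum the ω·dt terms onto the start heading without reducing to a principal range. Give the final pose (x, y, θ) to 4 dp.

step 1: θ'=-1.2972 (R=3.0000) → pose (-1.2903, 2.6894, -1.2972)
step 2: θ'=-3.7972 (R=0.5000) → pose (-0.5041, 3.2208, -3.7972)
step 3: θ'=-4.2972 (R=0.5000) → pose (-0.3514, 3.0262, -4.2972)

(-0.3514, 3.0262, -4.2972)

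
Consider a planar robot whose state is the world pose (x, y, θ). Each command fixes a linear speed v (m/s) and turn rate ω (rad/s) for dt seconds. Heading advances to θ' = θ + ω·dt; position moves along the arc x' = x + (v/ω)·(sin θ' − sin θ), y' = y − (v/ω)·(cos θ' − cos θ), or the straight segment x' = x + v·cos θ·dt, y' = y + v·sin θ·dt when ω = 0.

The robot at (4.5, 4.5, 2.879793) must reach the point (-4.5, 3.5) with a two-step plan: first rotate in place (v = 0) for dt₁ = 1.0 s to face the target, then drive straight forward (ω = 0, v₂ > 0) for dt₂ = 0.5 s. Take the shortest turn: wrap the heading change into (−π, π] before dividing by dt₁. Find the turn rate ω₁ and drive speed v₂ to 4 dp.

ω₁ = 0.3725, v₂ = 18.1108

heading to target = atan2(3.5−4.5, -4.5−4.5) = -3.0309
Δθ = wrap(-3.0309 − 2.8798) = 0.3725; ω₁ = Δθ/dt₁ = 0.3725
distance = √((-4.5−4.5)² + (3.5−4.5)²) = 9.0554; v₂ = distance/dt₂ = 18.1108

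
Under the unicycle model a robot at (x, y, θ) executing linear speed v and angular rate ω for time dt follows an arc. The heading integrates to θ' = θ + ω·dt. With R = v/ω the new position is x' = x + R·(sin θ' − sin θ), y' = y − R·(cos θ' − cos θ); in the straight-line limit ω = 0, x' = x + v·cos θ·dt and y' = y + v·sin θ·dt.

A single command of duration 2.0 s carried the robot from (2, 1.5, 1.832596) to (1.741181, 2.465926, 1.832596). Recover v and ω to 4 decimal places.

Δθ = 1.832596 − 1.832596 = 0.000000
ω = Δθ/dt = 0.000000/2.0 = 0.0000
ω = 0 → v = (Δx·cos θ + Δy·sin θ)/dt = 0.5000

v = 0.5000, ω = 0.0000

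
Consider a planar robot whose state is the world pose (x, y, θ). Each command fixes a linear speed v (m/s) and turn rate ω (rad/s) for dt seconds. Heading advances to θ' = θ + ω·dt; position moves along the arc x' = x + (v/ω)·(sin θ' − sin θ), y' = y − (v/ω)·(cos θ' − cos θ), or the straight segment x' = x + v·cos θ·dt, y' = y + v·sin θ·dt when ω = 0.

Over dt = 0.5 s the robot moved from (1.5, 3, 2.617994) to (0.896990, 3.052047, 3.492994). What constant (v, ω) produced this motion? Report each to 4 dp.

v = 1.2500, ω = 1.7500

Δθ = 3.492994 − 2.617994 = 0.875000
ω = Δθ/dt = 0.875000/0.5 = 1.7500
R = Δx/(sin θ' − sin θ) = 0.7143
v = R·ω = 0.7143·1.7500 = 1.2500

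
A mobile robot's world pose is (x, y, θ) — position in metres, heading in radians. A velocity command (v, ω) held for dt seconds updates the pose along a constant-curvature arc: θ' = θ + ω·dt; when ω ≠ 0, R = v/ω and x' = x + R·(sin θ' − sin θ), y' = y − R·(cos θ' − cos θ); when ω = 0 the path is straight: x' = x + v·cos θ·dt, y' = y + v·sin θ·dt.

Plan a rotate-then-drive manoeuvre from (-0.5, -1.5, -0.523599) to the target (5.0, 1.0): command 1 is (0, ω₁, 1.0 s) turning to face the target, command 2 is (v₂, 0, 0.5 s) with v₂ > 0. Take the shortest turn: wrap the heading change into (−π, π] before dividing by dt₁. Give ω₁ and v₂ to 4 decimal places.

heading to target = atan2(1−-1.5, 5−-0.5) = 0.4266
Δθ = wrap(0.4266 − -0.5236) = 0.9502; ω₁ = Δθ/dt₁ = 0.9502
distance = √((5−-0.5)² + (1−-1.5)²) = 6.0415; v₂ = distance/dt₂ = 12.0830

ω₁ = 0.9502, v₂ = 12.0830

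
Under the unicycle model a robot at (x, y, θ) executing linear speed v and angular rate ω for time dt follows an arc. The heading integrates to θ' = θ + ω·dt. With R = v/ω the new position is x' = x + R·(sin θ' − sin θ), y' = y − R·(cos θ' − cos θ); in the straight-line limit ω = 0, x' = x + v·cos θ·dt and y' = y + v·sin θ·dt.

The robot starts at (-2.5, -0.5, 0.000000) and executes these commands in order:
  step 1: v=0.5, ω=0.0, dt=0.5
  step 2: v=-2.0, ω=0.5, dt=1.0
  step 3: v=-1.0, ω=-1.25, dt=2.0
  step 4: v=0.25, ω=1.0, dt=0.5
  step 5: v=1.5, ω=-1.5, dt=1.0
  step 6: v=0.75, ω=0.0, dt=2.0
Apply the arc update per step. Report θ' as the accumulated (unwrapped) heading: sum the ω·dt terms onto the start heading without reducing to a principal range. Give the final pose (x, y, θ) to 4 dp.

(-7.6421, -1.3488, -3.0000)

step 1: θ'=0.0000 (straight) → pose (-2.2500, -0.5000, 0.0000)
step 2: θ'=0.5000 (R=-4.0000) → pose (-4.1677, -0.9897, 0.5000)
step 3: θ'=-2.0000 (R=0.8000) → pose (-5.2787, 0.0453, -2.0000)
step 4: θ'=-1.5000 (R=0.2500) → pose (-5.3007, -0.0764, -1.5000)
step 5: θ'=-3.0000 (R=-1.0000) → pose (-6.1571, -1.1371, -3.0000)
step 6: θ'=-3.0000 (straight) → pose (-7.6421, -1.3488, -3.0000)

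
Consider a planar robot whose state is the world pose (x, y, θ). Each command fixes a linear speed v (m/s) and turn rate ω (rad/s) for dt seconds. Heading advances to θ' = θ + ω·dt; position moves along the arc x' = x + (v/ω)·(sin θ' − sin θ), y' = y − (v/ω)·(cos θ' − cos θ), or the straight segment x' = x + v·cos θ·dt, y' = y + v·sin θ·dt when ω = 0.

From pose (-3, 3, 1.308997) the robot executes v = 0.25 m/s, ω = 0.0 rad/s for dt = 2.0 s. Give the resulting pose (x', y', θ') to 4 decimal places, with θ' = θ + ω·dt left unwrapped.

(-2.8706, 3.4830, 1.3090)

θ' = 1.3090 + 0.0·2.0 = 1.3090
ω = 0 → straight: x' = -3 + 0.25·cos(1.3090)·2.0 = -2.8706
y' = 3 + 0.25·sin(1.3090)·2.0 = 3.4830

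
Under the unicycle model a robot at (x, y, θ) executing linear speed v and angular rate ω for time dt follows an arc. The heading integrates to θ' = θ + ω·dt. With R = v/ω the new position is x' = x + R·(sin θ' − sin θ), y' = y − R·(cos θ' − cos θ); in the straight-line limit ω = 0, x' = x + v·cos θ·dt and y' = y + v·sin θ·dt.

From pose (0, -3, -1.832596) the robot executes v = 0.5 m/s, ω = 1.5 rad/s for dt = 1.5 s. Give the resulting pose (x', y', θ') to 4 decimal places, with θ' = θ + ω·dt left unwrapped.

θ' = -1.8326 + 1.5·1.5 = 0.4174
R = v/ω = 0.5/1.5 = 0.3333
x' = 0 + 0.3333·(sin 0.4174 − sin -1.8326) = 0.4571
y' = -3 − 0.3333·(cos 0.4174 − cos -1.8326) = -3.3910

(0.4571, -3.3910, 0.4174)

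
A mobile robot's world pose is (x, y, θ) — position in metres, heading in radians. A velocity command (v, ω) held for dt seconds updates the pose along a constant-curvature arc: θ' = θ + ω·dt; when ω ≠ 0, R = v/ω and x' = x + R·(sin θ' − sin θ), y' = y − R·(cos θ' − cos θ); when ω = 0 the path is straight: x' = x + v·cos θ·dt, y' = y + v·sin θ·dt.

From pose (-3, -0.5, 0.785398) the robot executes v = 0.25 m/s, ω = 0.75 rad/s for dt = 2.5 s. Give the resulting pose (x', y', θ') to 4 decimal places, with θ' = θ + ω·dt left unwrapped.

(-3.0814, 0.0312, 2.6604)

θ' = 0.7854 + 0.75·2.5 = 2.6604
R = v/ω = 0.25/0.75 = 0.3333
x' = -3 + 0.3333·(sin 2.6604 − sin 0.7854) = -3.0814
y' = -0.5 − 0.3333·(cos 2.6604 − cos 0.7854) = 0.0312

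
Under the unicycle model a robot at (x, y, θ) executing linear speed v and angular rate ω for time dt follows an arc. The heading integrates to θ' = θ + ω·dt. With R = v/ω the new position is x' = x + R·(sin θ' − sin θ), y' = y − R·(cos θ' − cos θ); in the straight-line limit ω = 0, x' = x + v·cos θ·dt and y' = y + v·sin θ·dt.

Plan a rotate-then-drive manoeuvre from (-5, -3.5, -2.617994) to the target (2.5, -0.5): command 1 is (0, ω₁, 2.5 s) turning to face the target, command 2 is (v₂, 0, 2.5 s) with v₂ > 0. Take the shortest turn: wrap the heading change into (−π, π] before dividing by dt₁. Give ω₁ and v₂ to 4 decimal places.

heading to target = atan2(-0.5−-3.5, 2.5−-5) = 0.3805
Δθ = wrap(0.3805 − -2.6180) = 2.9985; ω₁ = Δθ/dt₁ = 1.1994
distance = √((2.5−-5)² + (-0.5−-3.5)²) = 8.0777; v₂ = distance/dt₂ = 3.2311

ω₁ = 1.1994, v₂ = 3.2311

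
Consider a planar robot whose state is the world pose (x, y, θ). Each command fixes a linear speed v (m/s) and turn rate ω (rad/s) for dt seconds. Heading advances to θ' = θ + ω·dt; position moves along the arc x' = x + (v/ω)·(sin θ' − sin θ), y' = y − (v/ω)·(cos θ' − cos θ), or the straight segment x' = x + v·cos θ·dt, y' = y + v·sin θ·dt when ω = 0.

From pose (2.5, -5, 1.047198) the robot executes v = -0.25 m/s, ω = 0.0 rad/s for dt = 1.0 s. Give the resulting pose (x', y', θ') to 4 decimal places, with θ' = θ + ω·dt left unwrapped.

(2.3750, -5.2165, 1.0472)

θ' = 1.0472 + 0.0·1.0 = 1.0472
ω = 0 → straight: x' = 2.5 + -0.25·cos(1.0472)·1.0 = 2.3750
y' = -5 + -0.25·sin(1.0472)·1.0 = -5.2165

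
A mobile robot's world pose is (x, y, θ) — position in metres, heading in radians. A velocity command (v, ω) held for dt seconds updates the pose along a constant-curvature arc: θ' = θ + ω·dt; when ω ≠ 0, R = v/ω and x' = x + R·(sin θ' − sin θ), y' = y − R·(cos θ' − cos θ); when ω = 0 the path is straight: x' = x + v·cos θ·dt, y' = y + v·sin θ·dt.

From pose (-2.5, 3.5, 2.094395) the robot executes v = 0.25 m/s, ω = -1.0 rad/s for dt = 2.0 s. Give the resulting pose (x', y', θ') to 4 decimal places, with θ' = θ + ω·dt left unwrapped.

θ' = 2.0944 + -1.0·2.0 = 0.0944
R = v/ω = 0.25/-1.0 = -0.2500
x' = -2.5 + -0.2500·(sin 0.0944 − sin 2.0944) = -2.3071
y' = 3.5 − -0.2500·(cos 0.0944 − cos 2.0944) = 3.8739

(-2.3071, 3.8739, 0.0944)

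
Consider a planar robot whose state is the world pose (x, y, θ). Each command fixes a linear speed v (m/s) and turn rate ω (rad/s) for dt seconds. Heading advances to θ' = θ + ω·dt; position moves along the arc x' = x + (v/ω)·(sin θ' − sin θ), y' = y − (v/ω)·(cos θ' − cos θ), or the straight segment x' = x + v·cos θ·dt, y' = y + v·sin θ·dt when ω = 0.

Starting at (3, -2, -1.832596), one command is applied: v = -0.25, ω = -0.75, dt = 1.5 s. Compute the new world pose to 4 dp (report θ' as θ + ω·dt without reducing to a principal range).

θ' = -1.8326 + -0.75·1.5 = -2.9576
R = v/ω = -0.25/-0.75 = 0.3333
x' = 3 + 0.3333·(sin -2.9576 − sin -1.8326) = 3.2610
y' = -2 − 0.3333·(cos -2.9576 − cos -1.8326) = -1.7586

(3.2610, -1.7586, -2.9576)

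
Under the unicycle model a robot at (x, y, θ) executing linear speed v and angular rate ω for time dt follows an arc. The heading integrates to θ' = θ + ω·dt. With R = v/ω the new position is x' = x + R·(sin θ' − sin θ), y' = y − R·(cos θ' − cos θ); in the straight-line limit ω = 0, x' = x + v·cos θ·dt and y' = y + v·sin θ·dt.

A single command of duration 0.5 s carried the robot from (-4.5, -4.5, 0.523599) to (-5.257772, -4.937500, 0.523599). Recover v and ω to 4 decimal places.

v = -1.7500, ω = 0.0000

Δθ = 0.523599 − 0.523599 = 0.000000
ω = Δθ/dt = 0.000000/0.5 = 0.0000
ω = 0 → v = (Δx·cos θ + Δy·sin θ)/dt = -1.7500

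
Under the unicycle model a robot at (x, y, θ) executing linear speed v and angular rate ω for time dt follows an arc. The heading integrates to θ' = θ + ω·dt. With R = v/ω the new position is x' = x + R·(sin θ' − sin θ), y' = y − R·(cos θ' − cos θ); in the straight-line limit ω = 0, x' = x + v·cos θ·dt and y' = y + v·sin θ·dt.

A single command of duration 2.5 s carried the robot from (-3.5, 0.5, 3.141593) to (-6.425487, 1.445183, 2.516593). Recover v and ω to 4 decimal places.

Δθ = 2.516593 − 3.141593 = -0.625000
ω = Δθ/dt = -0.625000/2.5 = -0.2500
R = Δx/(sin θ' − sin θ) = -5.0000
v = R·ω = -5.0000·-0.2500 = 1.2500

v = 1.2500, ω = -0.2500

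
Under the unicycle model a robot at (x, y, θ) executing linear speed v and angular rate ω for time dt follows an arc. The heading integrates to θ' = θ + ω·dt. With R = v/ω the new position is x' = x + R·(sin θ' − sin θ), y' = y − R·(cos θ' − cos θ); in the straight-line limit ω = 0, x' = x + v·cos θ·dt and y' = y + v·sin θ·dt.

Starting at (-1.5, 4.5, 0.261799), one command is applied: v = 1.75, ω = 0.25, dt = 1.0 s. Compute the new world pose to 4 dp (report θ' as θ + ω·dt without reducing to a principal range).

θ' = 0.2618 + 0.25·1.0 = 0.5118
R = v/ω = 1.75/0.25 = 7.0000
x' = -1.5 + 7.0000·(sin 0.5118 − sin 0.2618) = 0.1165
y' = 4.5 − 7.0000·(cos 0.5118 − cos 0.2618) = 5.1584

(0.1165, 5.1584, 0.5118)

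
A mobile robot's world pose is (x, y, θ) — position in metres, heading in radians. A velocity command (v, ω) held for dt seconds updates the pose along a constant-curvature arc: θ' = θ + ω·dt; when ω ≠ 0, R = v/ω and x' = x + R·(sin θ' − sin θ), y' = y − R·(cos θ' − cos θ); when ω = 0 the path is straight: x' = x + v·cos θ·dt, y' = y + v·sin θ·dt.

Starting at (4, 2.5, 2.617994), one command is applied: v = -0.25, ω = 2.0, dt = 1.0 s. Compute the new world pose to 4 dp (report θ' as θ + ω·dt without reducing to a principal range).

(4.1869, 2.5965, 4.6180)

θ' = 2.6180 + 2.0·1.0 = 4.6180
R = v/ω = -0.25/2.0 = -0.1250
x' = 4 + -0.1250·(sin 4.6180 − sin 2.6180) = 4.1869
y' = 2.5 − -0.1250·(cos 4.6180 − cos 2.6180) = 2.5965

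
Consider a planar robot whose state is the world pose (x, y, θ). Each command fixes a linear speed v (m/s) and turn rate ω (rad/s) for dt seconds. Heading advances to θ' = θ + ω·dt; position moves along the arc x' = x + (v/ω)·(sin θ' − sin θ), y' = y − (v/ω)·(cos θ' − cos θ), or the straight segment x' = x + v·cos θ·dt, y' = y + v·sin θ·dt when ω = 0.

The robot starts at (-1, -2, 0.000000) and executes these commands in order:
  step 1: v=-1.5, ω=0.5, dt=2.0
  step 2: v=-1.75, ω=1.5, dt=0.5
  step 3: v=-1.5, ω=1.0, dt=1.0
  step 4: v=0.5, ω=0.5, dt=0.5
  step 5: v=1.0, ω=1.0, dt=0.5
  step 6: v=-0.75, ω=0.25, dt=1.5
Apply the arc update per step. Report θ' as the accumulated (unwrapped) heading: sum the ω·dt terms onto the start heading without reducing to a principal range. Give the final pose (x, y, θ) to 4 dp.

step 1: θ'=1.0000 (R=-3.0000) → pose (-3.5244, -3.3791, 1.0000)
step 2: θ'=1.7500 (R=-1.1667) → pose (-3.6907, -4.2174, 1.7500)
step 3: θ'=2.7500 (R=-1.5000) → pose (-2.7872, -5.3365, 2.7500)
step 4: θ'=3.0000 (R=1.0000) → pose (-3.0277, -5.2708, 3.0000)
step 5: θ'=3.5000 (R=1.0000) → pose (-3.5196, -5.3243, 3.5000)
step 6: θ'=3.8750 (R=-3.0000) → pose (-2.5638, -4.7437, 3.8750)

(-2.5638, -4.7437, 3.8750)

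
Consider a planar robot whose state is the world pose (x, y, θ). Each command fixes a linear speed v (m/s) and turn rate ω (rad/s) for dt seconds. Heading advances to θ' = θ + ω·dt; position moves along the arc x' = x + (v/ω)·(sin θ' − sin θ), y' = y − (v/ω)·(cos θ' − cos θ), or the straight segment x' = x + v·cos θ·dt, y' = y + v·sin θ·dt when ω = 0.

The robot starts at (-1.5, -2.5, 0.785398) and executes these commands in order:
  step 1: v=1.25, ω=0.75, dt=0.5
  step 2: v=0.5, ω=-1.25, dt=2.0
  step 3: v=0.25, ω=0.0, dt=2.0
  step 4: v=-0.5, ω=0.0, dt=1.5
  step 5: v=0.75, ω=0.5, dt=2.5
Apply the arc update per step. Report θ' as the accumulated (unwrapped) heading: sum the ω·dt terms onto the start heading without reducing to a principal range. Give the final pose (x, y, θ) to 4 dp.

(0.8745, -2.9613, -0.0896)

step 1: θ'=1.1604 (R=1.6667) → pose (-1.1502, -1.9864, 1.1604)
step 2: θ'=-1.3396 (R=-0.4000) → pose (-0.3941, -2.0544, -1.3396)
step 3: θ'=-1.3396 (straight) → pose (-0.2795, -2.5411, -1.3396)
step 4: θ'=-1.3396 (straight) → pose (-0.4514, -1.8110, -1.3396)
step 5: θ'=-0.0896 (R=1.5000) → pose (0.8745, -2.9613, -0.0896)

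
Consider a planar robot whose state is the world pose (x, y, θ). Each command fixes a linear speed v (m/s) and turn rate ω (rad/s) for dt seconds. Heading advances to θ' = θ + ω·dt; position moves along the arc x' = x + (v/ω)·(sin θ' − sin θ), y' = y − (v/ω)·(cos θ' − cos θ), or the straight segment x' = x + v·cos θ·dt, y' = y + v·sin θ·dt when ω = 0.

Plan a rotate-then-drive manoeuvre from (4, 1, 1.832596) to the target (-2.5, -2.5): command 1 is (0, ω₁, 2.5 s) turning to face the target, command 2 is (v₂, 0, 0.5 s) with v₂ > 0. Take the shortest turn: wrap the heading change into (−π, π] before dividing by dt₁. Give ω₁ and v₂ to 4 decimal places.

ω₁ = 0.7212, v₂ = 14.7648

heading to target = atan2(-2.5−1, -2.5−4) = -2.6477
Δθ = wrap(-2.6477 − 1.8326) = 1.8029; ω₁ = Δθ/dt₁ = 0.7212
distance = √((-2.5−4)² + (-2.5−1)²) = 7.3824; v₂ = distance/dt₂ = 14.7648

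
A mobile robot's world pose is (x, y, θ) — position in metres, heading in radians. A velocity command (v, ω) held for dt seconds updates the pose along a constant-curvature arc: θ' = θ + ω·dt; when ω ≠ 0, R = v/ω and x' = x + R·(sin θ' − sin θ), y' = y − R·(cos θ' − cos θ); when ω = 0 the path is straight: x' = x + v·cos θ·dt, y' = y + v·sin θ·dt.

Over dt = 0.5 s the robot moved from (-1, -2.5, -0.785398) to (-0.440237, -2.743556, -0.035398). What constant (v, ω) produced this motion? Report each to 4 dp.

Δθ = -0.035398 − -0.785398 = 0.750000
ω = Δθ/dt = 0.750000/0.5 = 1.5000
R = Δx/(sin θ' − sin θ) = 0.8333
v = R·ω = 0.8333·1.5000 = 1.2500

v = 1.2500, ω = 1.5000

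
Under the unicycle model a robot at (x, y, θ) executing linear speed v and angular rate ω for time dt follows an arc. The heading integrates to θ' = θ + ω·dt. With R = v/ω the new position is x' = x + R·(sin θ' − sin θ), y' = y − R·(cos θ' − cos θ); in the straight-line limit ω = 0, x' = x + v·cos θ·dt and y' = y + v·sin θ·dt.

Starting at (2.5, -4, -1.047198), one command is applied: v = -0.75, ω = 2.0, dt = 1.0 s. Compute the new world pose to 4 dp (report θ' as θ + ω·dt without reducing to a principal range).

θ' = -1.0472 + 2.0·1.0 = 0.9528
R = v/ω = -0.75/2.0 = -0.3750
x' = 2.5 + -0.3750·(sin 0.9528 − sin -1.0472) = 1.8696
y' = -4 − -0.3750·(cos 0.9528 − cos -1.0472) = -3.9702

(1.8696, -3.9702, 0.9528)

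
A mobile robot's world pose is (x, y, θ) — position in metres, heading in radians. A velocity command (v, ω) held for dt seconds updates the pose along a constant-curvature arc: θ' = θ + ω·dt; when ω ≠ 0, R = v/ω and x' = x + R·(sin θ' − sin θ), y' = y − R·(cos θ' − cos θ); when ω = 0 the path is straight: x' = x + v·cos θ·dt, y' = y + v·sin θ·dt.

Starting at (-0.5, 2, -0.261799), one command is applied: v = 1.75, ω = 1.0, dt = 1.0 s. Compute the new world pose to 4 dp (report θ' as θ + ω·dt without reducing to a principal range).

θ' = -0.2618 + 1.0·1.0 = 0.7382
R = v/ω = 1.75/1.0 = 1.7500
x' = -0.5 + 1.7500·(sin 0.7382 − sin -0.2618) = 1.1306
y' = 2 − 1.7500·(cos 0.7382 − cos -0.2618) = 2.3959

(1.1306, 2.3959, 0.7382)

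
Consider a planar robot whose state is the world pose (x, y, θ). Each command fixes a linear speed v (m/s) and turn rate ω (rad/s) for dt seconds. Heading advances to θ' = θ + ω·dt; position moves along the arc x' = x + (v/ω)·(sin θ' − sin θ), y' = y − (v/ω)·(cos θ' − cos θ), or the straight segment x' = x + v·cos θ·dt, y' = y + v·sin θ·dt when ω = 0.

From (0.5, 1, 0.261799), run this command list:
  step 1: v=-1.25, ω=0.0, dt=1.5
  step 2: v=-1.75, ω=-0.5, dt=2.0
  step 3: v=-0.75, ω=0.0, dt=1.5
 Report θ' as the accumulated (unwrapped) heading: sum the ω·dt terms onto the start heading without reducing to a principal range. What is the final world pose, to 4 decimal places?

(-5.4045, 2.0637, -0.7382)

step 1: θ'=0.2618 (straight) → pose (-1.3111, 0.5147, 0.2618)
step 2: θ'=-0.7382 (R=3.5000) → pose (-4.5723, 1.3066, -0.7382)
step 3: θ'=-0.7382 (straight) → pose (-5.4045, 2.0637, -0.7382)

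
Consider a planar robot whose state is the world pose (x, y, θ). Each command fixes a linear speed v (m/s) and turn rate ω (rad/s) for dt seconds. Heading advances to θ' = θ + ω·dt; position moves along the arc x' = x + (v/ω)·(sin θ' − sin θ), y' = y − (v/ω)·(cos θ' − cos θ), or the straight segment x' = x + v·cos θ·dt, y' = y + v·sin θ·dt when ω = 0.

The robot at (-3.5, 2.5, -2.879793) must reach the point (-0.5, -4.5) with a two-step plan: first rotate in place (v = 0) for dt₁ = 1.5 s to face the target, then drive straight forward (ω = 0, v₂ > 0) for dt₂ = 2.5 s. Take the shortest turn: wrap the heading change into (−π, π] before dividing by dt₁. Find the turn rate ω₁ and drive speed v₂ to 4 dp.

heading to target = atan2(-4.5−2.5, -0.5−-3.5) = -1.1659
Δθ = wrap(-1.1659 − -2.8798) = 1.7139; ω₁ = Δθ/dt₁ = 1.1426
distance = √((-0.5−-3.5)² + (-4.5−2.5)²) = 7.6158; v₂ = distance/dt₂ = 3.0463

ω₁ = 1.1426, v₂ = 3.0463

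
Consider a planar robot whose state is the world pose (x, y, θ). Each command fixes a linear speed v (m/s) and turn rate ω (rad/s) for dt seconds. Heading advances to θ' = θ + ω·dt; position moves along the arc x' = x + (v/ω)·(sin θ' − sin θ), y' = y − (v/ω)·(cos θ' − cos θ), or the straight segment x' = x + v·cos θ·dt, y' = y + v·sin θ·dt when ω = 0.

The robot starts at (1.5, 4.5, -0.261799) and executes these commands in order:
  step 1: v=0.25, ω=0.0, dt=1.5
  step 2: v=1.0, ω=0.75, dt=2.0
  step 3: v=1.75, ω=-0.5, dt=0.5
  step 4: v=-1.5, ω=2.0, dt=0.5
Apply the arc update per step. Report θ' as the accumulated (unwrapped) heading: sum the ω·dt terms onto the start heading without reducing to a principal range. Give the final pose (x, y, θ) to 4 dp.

(3.7938, 5.3218, 1.9882)

step 1: θ'=-0.2618 (straight) → pose (1.8622, 4.4029, -0.2618)
step 2: θ'=1.2382 (R=1.3333) → pose (3.4676, 5.2555, 1.2382)
step 3: θ'=0.9882 (R=-3.5000) → pose (3.8531, 6.0384, 0.9882)
step 4: θ'=1.9882 (R=-0.7500) → pose (3.7938, 5.3218, 1.9882)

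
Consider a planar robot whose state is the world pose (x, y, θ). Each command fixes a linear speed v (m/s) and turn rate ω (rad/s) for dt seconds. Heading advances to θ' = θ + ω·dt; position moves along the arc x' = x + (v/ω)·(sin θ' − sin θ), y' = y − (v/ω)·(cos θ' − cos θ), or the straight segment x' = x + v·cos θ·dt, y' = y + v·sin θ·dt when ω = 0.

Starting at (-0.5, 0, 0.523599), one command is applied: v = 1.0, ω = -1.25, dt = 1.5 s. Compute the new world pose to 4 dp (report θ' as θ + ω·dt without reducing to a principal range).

(0.6808, -0.5187, -1.3514)

θ' = 0.5236 + -1.25·1.5 = -1.3514
R = v/ω = 1.0/-1.25 = -0.8000
x' = -0.5 + -0.8000·(sin -1.3514 − sin 0.5236) = 0.6808
y' = 0 − -0.8000·(cos -1.3514 − cos 0.5236) = -0.5187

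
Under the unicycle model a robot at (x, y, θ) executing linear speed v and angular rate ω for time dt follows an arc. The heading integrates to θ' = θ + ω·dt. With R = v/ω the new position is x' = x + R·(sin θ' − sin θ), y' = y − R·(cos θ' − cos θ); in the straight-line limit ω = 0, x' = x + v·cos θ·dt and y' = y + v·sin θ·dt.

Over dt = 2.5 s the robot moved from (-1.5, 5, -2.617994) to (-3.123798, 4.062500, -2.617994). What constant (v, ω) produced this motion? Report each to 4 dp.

v = 0.7500, ω = 0.0000

Δθ = -2.617994 − -2.617994 = 0.000000
ω = Δθ/dt = 0.000000/2.5 = 0.0000
ω = 0 → v = (Δx·cos θ + Δy·sin θ)/dt = 0.7500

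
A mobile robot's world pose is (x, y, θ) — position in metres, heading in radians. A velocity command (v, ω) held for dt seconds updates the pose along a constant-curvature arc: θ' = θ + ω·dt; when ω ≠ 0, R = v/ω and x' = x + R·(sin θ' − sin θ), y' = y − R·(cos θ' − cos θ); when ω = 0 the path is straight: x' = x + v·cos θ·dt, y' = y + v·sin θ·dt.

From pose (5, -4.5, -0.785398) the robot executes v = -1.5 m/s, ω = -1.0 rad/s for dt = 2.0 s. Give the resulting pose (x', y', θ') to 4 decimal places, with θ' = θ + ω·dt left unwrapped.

(5.5376, -2.0335, -2.7854)

θ' = -0.7854 + -1.0·2.0 = -2.7854
R = v/ω = -1.5/-1.0 = 1.5000
x' = 5 + 1.5000·(sin -2.7854 − sin -0.7854) = 5.5376
y' = -4.5 − 1.5000·(cos -2.7854 − cos -0.7854) = -2.0335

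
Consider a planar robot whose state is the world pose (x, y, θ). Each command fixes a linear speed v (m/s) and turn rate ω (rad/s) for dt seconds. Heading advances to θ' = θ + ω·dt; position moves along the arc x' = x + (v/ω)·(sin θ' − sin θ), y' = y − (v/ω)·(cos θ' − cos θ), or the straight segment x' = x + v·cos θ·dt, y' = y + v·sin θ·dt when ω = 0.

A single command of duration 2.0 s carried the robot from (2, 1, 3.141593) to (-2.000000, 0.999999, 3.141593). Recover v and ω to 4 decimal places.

Δθ = 3.141593 − 3.141593 = 0.000000
ω = Δθ/dt = 0.000000/2.0 = 0.0000
ω = 0 → v = (Δx·cos θ + Δy·sin θ)/dt = 2.0000

v = 2.0000, ω = 0.0000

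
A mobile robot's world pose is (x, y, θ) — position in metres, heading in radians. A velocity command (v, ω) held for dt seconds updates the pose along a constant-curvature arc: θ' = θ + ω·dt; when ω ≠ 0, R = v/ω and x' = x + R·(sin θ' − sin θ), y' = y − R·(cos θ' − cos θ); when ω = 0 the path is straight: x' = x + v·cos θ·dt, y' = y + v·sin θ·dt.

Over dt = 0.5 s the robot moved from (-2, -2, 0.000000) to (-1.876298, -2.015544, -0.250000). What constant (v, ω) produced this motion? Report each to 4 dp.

v = 0.2500, ω = -0.5000

Δθ = -0.250000 − 0.000000 = -0.250000
ω = Δθ/dt = -0.250000/0.5 = -0.5000
R = Δx/(sin θ' − sin θ) = -0.5000
v = R·ω = -0.5000·-0.5000 = 0.2500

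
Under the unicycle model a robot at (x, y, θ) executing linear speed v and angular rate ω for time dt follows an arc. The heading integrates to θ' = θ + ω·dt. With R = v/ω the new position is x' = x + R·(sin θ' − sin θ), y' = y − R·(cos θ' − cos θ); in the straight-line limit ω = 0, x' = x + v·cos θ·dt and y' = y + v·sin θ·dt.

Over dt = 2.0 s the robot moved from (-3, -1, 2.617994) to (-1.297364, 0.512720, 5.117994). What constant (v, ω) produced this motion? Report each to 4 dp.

v = -1.5000, ω = 1.2500

Δθ = 5.117994 − 2.617994 = 2.500000
ω = Δθ/dt = 2.500000/2.0 = 1.2500
R = Δx/(sin θ' − sin θ) = -1.2000
v = R·ω = -1.2000·1.2500 = -1.5000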